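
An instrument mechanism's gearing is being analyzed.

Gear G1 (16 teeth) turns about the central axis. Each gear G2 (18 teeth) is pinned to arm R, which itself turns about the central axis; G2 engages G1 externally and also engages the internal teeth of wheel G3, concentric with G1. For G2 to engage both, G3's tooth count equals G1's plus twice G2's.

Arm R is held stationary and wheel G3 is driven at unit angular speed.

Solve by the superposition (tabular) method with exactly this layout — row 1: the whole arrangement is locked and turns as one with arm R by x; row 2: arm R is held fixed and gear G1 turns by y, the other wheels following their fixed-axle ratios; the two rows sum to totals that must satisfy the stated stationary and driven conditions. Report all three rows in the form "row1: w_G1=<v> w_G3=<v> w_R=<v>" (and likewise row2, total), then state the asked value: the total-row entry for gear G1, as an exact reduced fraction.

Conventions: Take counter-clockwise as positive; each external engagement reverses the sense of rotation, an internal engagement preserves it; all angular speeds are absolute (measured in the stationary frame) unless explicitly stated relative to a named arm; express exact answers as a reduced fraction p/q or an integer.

row1: w_G1=0 w_G3=0 w_R=0
row2: w_G1=-13/4 w_G3=1 w_R=0
total: w_G1=-13/4 w_G3=1 w_R=0
asked value: -13/4

topology: planetary set — G1 16T / G2 18T / G3 52T, arm = carrier (Willis)
row 1 (train locked, turned with arm): all members turn x
superposition row 2 [arm held]: sun y, ring −(16/52)·y, arm 0
boundary: total ω_arm = x = 0 and total ω_ring = x − (16/52)·y = 1  ⇒  y = -13/4, x = 0
row 2 ring = −(16/52)·(-13/4) = 1
totals (row 1 + row 2): sun 0 + (-13/4) = -13/4, ring 0 + 1 = 1, arm 0 + 0 = 0
asked cell (total, sun) = -13/4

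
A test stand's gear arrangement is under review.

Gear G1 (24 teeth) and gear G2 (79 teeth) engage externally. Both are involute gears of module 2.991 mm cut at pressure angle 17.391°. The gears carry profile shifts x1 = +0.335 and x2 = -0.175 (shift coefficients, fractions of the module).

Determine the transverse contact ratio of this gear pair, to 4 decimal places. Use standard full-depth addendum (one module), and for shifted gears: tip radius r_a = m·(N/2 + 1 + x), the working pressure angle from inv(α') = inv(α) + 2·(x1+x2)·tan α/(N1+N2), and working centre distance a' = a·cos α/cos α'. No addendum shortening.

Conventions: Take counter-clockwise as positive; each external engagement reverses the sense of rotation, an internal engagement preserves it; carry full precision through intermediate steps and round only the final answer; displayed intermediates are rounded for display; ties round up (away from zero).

recognized (one external pair, fixed centres): single-mesh tooth geometry, m = 2.991, N1 = 24, N2 = 79
base radii: r_b1 = 34.251279, r_b2 = 112.743795
tip radii: r_a1 = 39.884985, r_a2 = 120.612075
inv(α') = inv(17.391°) + 2·(+0.335-0.175)·tan α/(24+79) = 0.01065137  ⇒  α' = 17.94060°
a' = a·cos α / cos α' = 154.0365·cos 17.391°/cos 17.94060° = 154.507807
action lengths: √(r_a1²−r_b1²) = 20.436778, √(r_a2²−r_b2²) = 42.849847
base pitch p_b = π·m·cos α = 8.966964
CR = (20.436778 + 42.849847 − 154.507807·sin 17.94060°)/8.966964 = 1.750141
contact ratio ≈ 1.7501

1.7501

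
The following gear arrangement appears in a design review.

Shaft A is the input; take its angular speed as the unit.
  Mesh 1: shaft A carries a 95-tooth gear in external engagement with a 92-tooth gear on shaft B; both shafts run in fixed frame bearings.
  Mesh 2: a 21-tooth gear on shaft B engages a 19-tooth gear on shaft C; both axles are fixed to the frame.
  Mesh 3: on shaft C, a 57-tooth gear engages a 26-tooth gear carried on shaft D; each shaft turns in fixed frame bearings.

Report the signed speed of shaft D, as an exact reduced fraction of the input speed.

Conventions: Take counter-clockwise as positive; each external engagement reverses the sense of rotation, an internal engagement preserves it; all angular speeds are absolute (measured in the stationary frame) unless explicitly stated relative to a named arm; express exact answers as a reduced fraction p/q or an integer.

3-mesh fixed-axis compound train (all bearings frame-fixed)
mesh 1 [95T→92T]: |ω|/ω_in = 1×95/92 = 95/92, sense flips to −
mesh 2 [21T→19T]: |ω|/ω_in = (95/92)×21/19 = 105/92, sense flips to +
mesh 3 [57T→26T]: |ω|/ω_in = (105/92)×57/26 = 5985/2392, sense flips to −
signed output speed (× input speed) = -5985/2392

-5985/2392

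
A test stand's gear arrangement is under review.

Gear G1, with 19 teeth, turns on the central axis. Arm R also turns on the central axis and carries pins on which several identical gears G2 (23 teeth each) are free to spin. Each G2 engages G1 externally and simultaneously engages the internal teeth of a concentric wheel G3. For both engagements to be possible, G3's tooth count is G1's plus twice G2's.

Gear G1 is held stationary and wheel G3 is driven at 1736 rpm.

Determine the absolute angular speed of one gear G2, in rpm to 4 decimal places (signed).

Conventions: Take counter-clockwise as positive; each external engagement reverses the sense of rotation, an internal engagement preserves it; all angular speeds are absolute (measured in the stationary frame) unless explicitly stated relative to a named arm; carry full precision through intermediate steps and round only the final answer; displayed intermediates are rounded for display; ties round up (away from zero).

recognized (axles ride arm R): planetary set, 19/23/65 teeth
normalise by the input: solve with ω_ring = 1, then scale by 1736 rpm
ring teeth: 19 + 2·23 = 65
19(ω_sun−ω_arm) = −65(ω_ring−ω_arm),  ω_sun = 0, ω_ring = 1
19(0−ω_arm) = −65(1−ω_arm)  ⇒  84·ω_arm = 65  ⇒  ω_arm = 65/84
sun–planet mesh: 19·(0−65/84) = −23·(ω_p−ω_arm)  ⇒  ω_p−ω_arm = 1235/1932
ω_p = 65/84 + 1235/1932 = 65/46
scale: ω_p = 65/46 × 1736 rpm = +2453.0435 rpm

+2453.0435 rpm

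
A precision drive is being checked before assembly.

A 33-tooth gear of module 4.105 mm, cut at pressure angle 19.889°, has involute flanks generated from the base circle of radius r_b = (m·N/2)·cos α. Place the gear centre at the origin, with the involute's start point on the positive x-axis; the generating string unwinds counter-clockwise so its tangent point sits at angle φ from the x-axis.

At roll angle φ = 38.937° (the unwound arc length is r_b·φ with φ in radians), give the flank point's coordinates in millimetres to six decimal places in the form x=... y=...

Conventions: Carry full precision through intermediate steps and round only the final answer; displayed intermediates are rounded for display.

x=76.744950 y=6.360562

class = single-mesh tooth geometry [base-circle involute, m = 4.105, 33T]
pitch radius r_p = m·N/2 = 4.105·33/2 = 67.732500
base radius r_b = r_p·cos α = 67.732500·cos 19.889° = 63.692491
roll angle φ = 38.937° = 0.67957885 rad
x = r_b·(cos φ + φ·sin φ) = 76.744950
y = r_b·(sin φ − φ·cos φ) = 6.360562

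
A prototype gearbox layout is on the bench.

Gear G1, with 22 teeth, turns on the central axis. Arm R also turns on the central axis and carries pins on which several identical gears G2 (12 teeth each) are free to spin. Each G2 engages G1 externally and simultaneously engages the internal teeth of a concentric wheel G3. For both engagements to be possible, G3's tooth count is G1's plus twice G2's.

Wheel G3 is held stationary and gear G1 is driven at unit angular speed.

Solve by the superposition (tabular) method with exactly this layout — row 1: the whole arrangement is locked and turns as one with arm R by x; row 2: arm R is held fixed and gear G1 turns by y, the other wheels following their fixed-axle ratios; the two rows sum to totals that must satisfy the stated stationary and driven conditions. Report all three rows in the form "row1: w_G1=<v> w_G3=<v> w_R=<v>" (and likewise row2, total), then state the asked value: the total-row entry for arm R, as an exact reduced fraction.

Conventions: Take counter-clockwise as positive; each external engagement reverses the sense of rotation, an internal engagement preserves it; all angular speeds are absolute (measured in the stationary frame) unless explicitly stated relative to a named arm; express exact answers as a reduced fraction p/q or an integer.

row1: w_G1=11/34 w_G3=11/34 w_R=11/34
row2: w_G1=23/34 w_G3=-11/34 w_R=0
total: w_G1=1 w_G3=0 w_R=11/34
asked value: 11/34

planetary set (22T centre, 12T on arm, 46T internal) — Willis relation
row 1 (train locked, turned with arm): all members turn x
row 2 (arm held, sun turns y): ω_ring = −(22/46)·y, ω_arm = 0
boundary: total ω_ring = x − (22/46)·y = 0 and total ω_sun = x + y = 1  ⇒  y = 23/34, x = 11/34
row 2 ring = −(22/46)·23/34 = -11/34
totals (row 1 + row 2): sun 11/34 + 23/34 = 1, ring 11/34 + (-11/34) = 0, arm 11/34 + 0 = 11/34
asked cell (total, arm) = 11/34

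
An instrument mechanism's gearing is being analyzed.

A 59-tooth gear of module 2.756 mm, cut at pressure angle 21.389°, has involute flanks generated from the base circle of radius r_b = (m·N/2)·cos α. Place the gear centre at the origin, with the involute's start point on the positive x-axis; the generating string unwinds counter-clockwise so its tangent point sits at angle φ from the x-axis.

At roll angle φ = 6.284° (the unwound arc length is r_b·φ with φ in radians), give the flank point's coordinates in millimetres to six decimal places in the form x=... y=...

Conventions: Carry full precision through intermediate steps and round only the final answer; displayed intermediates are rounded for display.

x=76.156335 y=0.033251

single-mesh involute tooth geometry (59T wheel at module 2.756)
pitch radius r_p = m·N/2 = 2.756·59/2 = 81.302000
base radius r_b = r_p·cos α = 81.302000·cos 21.389° = 75.702394
roll angle φ = 6.284° = 0.10967649 rad
x = r_b·(cos φ + φ·sin φ) = 76.156335
y = r_b·(sin φ − φ·cos φ) = 0.033251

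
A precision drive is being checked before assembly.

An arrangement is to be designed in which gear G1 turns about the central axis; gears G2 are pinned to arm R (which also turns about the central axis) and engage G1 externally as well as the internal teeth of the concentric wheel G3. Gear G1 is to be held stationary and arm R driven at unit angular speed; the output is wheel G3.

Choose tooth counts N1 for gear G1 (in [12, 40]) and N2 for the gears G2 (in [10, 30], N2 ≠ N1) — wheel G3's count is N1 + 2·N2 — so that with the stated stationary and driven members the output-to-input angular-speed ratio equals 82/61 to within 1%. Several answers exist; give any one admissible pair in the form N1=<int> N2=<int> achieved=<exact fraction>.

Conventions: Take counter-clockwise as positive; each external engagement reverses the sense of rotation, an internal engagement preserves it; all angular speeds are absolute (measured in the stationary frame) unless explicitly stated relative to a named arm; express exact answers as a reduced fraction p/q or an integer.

topology: planetary set — design target 82/61, arm = carrier (Willis)
Willis with ω_sun = 0: ω_ring/ω_arm = (N1+N3)/N3; set equal to 82/61  ⇒  N3/N1 = 1/(82/61 − 1) = 61/21
N3 = N1 + 2·N2  ⇒  N2/N1 = (N3/N1 − 1)/2 = (61/21 − 1)/2 = 20/21
smallest multiple with N1 ≥ 12 and N2 ≥ 10: k = 1  ⇒  N1 = 1·21 = 21, N2 = 1·20 = 20 (N1 ≤ 40, N2 ≤ 30, N2 ≠ N1 ✓), N3 = 21 + 2·20 = 61
check: (N1+N3)/N3 with N1 = 21, N3 = 61 gives 82/61; |achieved − target| = 0 ≤ 41/3050 ✓

N1=21 N2=20 achieved=82/61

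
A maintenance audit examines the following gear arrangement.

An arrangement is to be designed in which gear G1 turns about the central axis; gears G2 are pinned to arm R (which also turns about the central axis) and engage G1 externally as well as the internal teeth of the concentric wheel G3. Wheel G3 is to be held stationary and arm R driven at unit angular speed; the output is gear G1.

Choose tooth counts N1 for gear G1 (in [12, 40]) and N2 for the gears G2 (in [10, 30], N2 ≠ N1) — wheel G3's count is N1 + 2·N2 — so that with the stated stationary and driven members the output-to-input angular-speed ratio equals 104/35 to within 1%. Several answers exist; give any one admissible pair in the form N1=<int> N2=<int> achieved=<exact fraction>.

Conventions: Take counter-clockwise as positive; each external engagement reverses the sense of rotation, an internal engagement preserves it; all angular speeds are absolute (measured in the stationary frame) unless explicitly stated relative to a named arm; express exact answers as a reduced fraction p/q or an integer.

planetary set to be sized for 104/35 (Willis relation)
Willis with ω_ring = 0: ω_sun/ω_arm = (N1+N3)/N1; set equal to 104/35  ⇒  N3/N1 = 104/35 − 1 = 69/35
N3 = N1 + 2·N2  ⇒  N2/N1 = (N3/N1 − 1)/2 = (69/35 − 1)/2 = 17/35
smallest multiple with N1 ≥ 12 and N2 ≥ 10: k = 1  ⇒  N1 = 1·35 = 35, N2 = 1·17 = 17 (N1 ≤ 40, N2 ≤ 30, N2 ≠ N1 ✓), N3 = 35 + 2·17 = 69
check: (N1+N3)/N1 with N1 = 35, N3 = 69 gives 104/35; |achieved − target| = 0 ≤ 26/875 ✓

N1=35 N2=17 achieved=104/35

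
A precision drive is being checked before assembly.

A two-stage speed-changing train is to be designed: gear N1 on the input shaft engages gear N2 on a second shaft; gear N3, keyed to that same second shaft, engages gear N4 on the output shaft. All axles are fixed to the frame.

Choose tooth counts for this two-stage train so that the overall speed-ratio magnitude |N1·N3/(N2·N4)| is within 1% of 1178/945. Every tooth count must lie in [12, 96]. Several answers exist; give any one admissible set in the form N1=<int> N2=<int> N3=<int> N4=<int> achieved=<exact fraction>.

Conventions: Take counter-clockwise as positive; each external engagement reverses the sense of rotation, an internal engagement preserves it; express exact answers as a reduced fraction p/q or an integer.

class = fixed-axis compound train [2-stage, 1178/945 wanted]
target = 1178/945 in lowest terms: an exact hit needs N1·N3 = k·1178 and N2·N4 = k·945 for one integer k, every count in [12, 96]; additionally prefer no 1:1 stage (N1 ≠ N2, N3 ≠ N4)
k = 1: N1·N3 = 1178 = 19·62, N2·N4 = 945 = 15·63
achieved = 19·62/(15·63) = 1178/945; |achieved − target| = 0 ≤ 589/47250 ✓

N1=19 N2=15 N3=62 N4=63 achieved=1178/945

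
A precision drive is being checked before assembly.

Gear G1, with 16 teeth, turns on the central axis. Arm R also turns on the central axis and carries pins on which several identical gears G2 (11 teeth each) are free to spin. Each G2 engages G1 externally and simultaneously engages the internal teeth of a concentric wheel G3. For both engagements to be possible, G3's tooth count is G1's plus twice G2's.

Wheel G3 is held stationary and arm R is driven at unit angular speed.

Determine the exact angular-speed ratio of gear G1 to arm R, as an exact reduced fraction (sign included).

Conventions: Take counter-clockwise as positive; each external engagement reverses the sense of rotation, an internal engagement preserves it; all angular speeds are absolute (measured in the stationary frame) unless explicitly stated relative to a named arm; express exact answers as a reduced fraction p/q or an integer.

recognized (axles ride arm R): planetary set, 16/11/38 teeth
ring teeth: 16 + 2·11 = 38
16(ω_sun−ω_arm) = −38(ω_ring−ω_arm),  ω_ring = 0, ω_arm = 1
ω_sun = 1 − (38/16)(0−1) = 27/8
ω_out/ω_in = 27/8

27/8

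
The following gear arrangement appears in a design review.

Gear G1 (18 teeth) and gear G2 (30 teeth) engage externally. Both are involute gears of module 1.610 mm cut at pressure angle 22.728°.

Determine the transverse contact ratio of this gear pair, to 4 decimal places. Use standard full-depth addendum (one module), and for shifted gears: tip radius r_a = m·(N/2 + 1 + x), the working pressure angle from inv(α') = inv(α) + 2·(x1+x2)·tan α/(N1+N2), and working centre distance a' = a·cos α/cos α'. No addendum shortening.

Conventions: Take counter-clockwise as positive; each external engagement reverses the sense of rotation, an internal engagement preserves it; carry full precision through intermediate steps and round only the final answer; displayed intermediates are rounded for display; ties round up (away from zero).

1.4977

class = single-mesh tooth geometry [involute pair 18T × 30T, m = 1.610]
base radii: r_b1 = 13.364843, r_b2 = 22.274738
tip radii: r_a1 = 16.100000, r_a2 = 25.760000
no profile shift: α' = α, a' = a
action lengths: √(r_a1²−r_b1²) = 8.977248, √(r_a2²−r_b2²) = 12.938843
base pitch p_b = π·m·cos α = 4.665210
CR = (8.977248 + 12.938843 − 38.640000·sin 22.72800°)/4.665210 = 1.497738
contact ratio ≈ 1.4977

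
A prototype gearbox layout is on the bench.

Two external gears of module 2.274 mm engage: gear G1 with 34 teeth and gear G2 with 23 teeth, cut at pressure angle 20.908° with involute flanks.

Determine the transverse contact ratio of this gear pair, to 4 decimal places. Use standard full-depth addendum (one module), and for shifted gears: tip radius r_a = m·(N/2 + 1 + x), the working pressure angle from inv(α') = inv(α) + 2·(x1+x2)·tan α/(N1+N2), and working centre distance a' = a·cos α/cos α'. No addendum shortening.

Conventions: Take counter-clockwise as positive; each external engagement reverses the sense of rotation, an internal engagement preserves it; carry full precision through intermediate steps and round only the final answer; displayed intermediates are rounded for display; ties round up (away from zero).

1.5994

topology: single-mesh involute geometry — m = 2.274, 34T/23T pair
base radii: r_b1 = 36.112551, r_b2 = 24.429078
tip radii: r_a1 = 40.932000, r_a2 = 28.425000
no profile shift: α' = α, a' = a
action lengths: √(r_a1²−r_b1²) = 19.269466, √(r_a2²−r_b2²) = 14.532748
base pitch p_b = π·m·cos α = 6.673584
CR = (19.269466 + 14.532748 − 64.809000·sin 20.90800°)/6.673584 = 1.599430
contact ratio ≈ 1.5994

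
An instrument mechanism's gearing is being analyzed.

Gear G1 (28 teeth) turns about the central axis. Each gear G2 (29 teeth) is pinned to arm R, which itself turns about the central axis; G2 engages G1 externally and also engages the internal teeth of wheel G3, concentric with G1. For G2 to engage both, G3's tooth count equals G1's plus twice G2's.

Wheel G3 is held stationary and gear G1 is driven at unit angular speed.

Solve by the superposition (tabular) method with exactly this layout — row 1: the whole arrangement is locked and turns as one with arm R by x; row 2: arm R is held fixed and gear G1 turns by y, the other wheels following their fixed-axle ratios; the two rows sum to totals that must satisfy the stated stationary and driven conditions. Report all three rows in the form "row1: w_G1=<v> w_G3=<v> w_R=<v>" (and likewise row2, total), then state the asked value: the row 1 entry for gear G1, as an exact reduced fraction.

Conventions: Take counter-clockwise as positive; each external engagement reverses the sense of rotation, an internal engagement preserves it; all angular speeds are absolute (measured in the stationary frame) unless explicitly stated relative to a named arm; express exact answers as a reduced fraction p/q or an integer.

row1: w_G1=14/57 w_G3=14/57 w_R=14/57
row2: w_G1=43/57 w_G3=-14/57 w_R=0
total: w_G1=1 w_G3=0 w_R=14/57
asked value: 14/57

class = planetary set [G3 = 28+2·29 = 86; Willis about the carrier]
row 1 — lock + rotate with arm: ω_sun = ω_ring = ω_arm = x
row 2 (arm held, sun turns y): ω_ring = −(28/86)·y, ω_arm = 0
boundary: total ω_ring = x − (28/86)·y = 0 and total ω_sun = x + y = 1  ⇒  y = 43/57, x = 14/57
row 2 ring = −(28/86)·43/57 = -14/57
totals (row 1 + row 2): sun 14/57 + 43/57 = 1, ring 14/57 + (-14/57) = 0, arm 14/57 + 0 = 14/57
asked cell (row1, sun) = 14/57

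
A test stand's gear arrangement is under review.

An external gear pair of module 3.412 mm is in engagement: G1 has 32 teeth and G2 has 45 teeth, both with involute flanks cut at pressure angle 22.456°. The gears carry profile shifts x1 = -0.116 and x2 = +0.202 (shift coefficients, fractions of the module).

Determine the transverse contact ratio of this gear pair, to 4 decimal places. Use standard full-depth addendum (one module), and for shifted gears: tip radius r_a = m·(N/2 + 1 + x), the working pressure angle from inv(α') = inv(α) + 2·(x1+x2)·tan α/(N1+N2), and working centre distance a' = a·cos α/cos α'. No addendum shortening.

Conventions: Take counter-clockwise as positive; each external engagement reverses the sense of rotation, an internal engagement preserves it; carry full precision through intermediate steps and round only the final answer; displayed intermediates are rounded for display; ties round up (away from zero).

1.5833

topology: single-mesh involute geometry — m = 3.412, 32T/45T pair
base radii: r_b1 = 50.452460, r_b2 = 70.948772
tip radii: r_a1 = 57.608208, r_a2 = 80.871224
inv(α') = inv(22.456°) + 2·(-0.116+0.202)·tan α/(32+45) = 0.02230626  ⇒  α' = 22.76103°
a' = a·cos α / cos α' = 131.3620·cos 22.456°/cos 22.76103° = 131.653550
action lengths: √(r_a1²−r_b1²) = 27.807461, √(r_a2²−r_b2²) = 38.812712
base pitch p_b = π·m·cos α = 9.906317
CR = (27.807461 + 38.812712 − 131.653550·sin 22.76103°)/9.906317 = 1.583327
contact ratio ≈ 1.5833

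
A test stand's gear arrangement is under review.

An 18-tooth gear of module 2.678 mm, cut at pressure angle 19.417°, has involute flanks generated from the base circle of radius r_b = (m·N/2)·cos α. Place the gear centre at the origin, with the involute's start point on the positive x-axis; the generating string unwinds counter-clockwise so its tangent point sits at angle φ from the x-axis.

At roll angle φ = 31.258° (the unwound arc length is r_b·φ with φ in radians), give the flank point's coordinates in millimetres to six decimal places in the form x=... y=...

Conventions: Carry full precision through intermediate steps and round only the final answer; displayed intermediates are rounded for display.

x=25.866349 y=1.194084

single-mesh involute tooth geometry (18T wheel at module 2.678)
pitch radius r_p = m·N/2 = 2.678·18/2 = 24.102000
base radius r_b = r_p·cos α = 24.102000·cos 19.417° = 22.731176
roll angle φ = 31.258° = 0.54555502 rad
x = r_b·(cos φ + φ·sin φ) = 25.866349
y = r_b·(sin φ − φ·cos φ) = 1.194084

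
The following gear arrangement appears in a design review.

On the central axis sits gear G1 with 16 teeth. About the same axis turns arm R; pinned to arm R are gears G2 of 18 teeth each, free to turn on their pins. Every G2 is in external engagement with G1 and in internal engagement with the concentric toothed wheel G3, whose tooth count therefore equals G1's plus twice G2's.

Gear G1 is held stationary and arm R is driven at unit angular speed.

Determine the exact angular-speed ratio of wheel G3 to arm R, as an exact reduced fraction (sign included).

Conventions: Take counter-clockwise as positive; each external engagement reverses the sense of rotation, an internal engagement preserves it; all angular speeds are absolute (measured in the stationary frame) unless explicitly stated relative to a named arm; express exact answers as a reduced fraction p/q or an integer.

17/13

planetary set (16T centre, 18T on arm, 52T internal) — Willis relation
ring teeth: 16 + 2·18 = 52
16(ω_sun−ω_arm) = −52(ω_ring−ω_arm),  ω_sun = 0, ω_arm = 1
ω_ring = 1 − (16/52)(0−1) = 17/13
ω_out/ω_in = 17/13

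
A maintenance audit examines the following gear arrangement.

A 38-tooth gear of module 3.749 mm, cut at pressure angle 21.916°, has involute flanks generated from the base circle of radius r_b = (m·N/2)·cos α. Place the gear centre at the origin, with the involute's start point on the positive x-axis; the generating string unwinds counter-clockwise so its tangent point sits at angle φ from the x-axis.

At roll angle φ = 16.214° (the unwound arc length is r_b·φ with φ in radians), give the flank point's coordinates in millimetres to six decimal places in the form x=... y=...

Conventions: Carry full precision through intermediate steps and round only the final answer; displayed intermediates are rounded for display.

single-mesh involute tooth geometry (38T wheel at module 3.749)
pitch radius r_p = m·N/2 = 3.749·38/2 = 71.231000
base radius r_b = r_p·cos α = 71.231000·cos 21.916° = 66.083282
roll angle φ = 16.214° = 0.28298768 rad
x = r_b·(cos φ + φ·sin φ) = 68.676584
y = r_b·(sin φ − φ·cos φ) = 0.495212

x=68.676584 y=0.495212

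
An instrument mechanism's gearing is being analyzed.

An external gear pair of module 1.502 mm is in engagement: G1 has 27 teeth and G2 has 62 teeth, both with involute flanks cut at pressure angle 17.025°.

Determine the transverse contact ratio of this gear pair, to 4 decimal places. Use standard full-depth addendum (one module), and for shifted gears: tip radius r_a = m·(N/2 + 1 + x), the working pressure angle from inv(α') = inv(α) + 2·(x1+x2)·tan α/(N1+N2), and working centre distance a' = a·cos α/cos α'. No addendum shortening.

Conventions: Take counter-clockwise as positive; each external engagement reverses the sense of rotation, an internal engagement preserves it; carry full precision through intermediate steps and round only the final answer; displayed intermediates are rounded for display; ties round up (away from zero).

1.8753

single-mesh involute tooth geometry (27T engaging 62T at module 1.502)
base radii: r_b1 = 19.388403, r_b2 = 44.521518
tip radii: r_a1 = 21.779000, r_a2 = 48.064000
no profile shift: α' = α, a' = a
action lengths: √(r_a1²−r_b1²) = 9.920417, √(r_a2²−r_b2²) = 18.110288
base pitch p_b = π·m·cos α = 4.511886
CR = (9.920417 + 18.110288 − 66.839000·sin 17.02500°)/4.511886 = 1.875266
contact ratio ≈ 1.8753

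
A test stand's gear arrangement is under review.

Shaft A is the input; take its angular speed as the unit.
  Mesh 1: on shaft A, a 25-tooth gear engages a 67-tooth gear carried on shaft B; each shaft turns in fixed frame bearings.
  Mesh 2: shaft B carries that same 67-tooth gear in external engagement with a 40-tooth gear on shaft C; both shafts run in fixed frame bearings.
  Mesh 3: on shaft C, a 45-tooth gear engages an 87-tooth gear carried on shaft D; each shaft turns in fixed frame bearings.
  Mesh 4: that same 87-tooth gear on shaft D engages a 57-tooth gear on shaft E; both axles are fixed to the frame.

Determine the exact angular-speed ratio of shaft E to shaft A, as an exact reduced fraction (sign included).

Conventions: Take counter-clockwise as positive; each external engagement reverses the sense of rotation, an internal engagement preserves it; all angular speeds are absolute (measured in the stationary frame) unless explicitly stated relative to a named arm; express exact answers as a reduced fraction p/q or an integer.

75/152

class = fixed-axis compound train [4 meshes; 4 ratios multiply, 4 sense flips]
mesh 1 [25T→67T]: running ratio 25/67, sense −
mesh 2 [67T→40T]: running ratio 5/8, sense +
mesh 3 [45T→87T]: running ratio 75/232, sense −
mesh 4 [87T→57T]: running ratio 75/152, sense +
ω_out/ω_in = 75/152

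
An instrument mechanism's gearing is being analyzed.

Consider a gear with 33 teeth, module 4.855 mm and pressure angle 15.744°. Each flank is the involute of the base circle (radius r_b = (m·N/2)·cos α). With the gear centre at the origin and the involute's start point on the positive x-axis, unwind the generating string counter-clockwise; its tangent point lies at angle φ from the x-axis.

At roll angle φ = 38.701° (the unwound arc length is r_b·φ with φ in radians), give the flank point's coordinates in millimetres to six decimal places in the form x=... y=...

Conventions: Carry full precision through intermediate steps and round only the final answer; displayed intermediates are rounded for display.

topology: single-mesh involute geometry — m = 4.855, N = 33
pitch radius r_p = m·N/2 = 4.855·33/2 = 80.107500
base radius r_b = r_p·cos α = 80.107500·cos 15.744° = 77.102160
roll angle φ = 38.701° = 0.67545987 rad
x = r_b·(cos φ + φ·sin φ) = 92.735009
y = r_b·(sin φ − φ·cos φ) = 7.564819

x=92.735009 y=7.564819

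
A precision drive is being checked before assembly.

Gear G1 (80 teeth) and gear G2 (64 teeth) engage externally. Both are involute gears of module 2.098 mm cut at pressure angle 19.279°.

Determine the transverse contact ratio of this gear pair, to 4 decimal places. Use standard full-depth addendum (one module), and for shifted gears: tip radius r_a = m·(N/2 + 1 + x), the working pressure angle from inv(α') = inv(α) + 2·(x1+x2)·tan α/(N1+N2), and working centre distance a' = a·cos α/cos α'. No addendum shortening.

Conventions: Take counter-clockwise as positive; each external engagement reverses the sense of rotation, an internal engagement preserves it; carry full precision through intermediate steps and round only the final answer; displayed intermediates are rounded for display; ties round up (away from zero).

1.8546

single-mesh involute tooth geometry (80T engaging 64T at module 2.098)
base radii: r_b1 = 79.213937, r_b2 = 63.371149
tip radii: r_a1 = 86.018000, r_a2 = 69.234000
no profile shift: α' = α, a' = a
action lengths: √(r_a1²−r_b1²) = 33.529816, √(r_a2²−r_b2²) = 27.882686
base pitch p_b = π·m·cos α = 6.221448
CR = (33.529816 + 27.882686 − 151.056000·sin 19.27900°)/6.221448 = 1.854645
contact ratio ≈ 1.8546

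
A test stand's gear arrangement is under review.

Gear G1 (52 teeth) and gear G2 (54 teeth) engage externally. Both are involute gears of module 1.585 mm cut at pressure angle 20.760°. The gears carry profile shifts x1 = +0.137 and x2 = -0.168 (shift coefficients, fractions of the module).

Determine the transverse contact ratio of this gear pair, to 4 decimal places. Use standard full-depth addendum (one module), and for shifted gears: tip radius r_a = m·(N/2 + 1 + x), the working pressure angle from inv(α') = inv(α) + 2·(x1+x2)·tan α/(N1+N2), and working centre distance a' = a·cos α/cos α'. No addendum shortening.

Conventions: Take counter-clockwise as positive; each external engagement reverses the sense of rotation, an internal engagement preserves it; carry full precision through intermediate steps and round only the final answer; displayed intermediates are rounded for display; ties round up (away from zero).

1.7264

single-mesh involute tooth geometry (52T engaging 54T at module 1.585)
base radii: r_b1 = 38.534373, r_b2 = 40.016464
tip radii: r_a1 = 43.012145, r_a2 = 44.113720
inv(α') = inv(20.760°) + 2·(+0.137-0.168)·tan α/(52+54) = 0.01651364  ⇒  α' = 20.67118°
a' = a·cos α / cos α' = 84.0050·cos 20.760°/cos 20.67118° = 83.955764
action lengths: √(r_a1²−r_b1²) = 19.108812, √(r_a2²−r_b2²) = 18.566175
base pitch p_b = π·m·cos α = 4.656127
CR = (19.108812 + 18.566175 − 83.955764·sin 20.67118°)/4.656127 = 1.726381
contact ratio ≈ 1.7264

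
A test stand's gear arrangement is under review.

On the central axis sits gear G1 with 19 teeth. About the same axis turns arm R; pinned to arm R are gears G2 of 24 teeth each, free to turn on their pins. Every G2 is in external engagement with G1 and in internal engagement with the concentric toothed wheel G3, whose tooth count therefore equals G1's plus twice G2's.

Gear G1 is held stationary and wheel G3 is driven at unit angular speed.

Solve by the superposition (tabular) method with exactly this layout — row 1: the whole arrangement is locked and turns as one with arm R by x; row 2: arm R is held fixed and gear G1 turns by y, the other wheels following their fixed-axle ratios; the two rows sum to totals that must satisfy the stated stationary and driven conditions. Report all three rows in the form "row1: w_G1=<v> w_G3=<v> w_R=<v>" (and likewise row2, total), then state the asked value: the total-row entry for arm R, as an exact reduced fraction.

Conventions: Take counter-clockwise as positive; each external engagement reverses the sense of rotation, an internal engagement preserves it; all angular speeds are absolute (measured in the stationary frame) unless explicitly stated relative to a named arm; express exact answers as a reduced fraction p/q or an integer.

row1: w_G1=67/86 w_G3=67/86 w_R=67/86
row2: w_G1=-67/86 w_G3=19/86 w_R=0
total: w_G1=0 w_G3=1 w_R=67/86
asked value: 67/86

class = planetary set [G3 = 19+2·24 = 67; Willis about the carrier]
superposition row 1 [locked train]: every member turns x
superposition row 2 [arm held]: sun y, ring −(19/67)·y, arm 0
boundary: total ω_sun = x + y = 0 and total ω_ring = x − (19/67)·y = 1  ⇒  y = -67/86, x = 67/86
row 2 ring = −(19/67)·(-67/86) = 19/86
totals (row 1 + row 2): sun 67/86 + (-67/86) = 0, ring 67/86 + 19/86 = 1, arm 67/86 + 0 = 67/86
asked cell (total, arm) = 67/86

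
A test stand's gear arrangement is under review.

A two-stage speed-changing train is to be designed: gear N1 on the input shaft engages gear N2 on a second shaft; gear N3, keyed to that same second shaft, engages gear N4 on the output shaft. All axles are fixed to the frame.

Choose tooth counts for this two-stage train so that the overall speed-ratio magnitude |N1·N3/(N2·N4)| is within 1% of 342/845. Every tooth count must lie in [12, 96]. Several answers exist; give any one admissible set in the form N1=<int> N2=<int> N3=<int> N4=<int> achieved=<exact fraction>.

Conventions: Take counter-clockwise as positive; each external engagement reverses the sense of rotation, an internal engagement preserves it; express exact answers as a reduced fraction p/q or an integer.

N1=18 N2=13 N3=19 N4=65 achieved=342/845

design class (target 342/845): fixed-axis compound train
target = 342/845 in lowest terms: an exact hit needs N1·N3 = k·342 and N2·N4 = k·845 for one integer k, every count in [12, 96]; additionally prefer no 1:1 stage (N1 ≠ N2, N3 ≠ N4)
k = 1: N1·N3 = 342 = 18·19, N2·N4 = 845 = 13·65
achieved = 18·19/(13·65) = 342/845; |achieved − target| = 0 ≤ 171/42250 ✓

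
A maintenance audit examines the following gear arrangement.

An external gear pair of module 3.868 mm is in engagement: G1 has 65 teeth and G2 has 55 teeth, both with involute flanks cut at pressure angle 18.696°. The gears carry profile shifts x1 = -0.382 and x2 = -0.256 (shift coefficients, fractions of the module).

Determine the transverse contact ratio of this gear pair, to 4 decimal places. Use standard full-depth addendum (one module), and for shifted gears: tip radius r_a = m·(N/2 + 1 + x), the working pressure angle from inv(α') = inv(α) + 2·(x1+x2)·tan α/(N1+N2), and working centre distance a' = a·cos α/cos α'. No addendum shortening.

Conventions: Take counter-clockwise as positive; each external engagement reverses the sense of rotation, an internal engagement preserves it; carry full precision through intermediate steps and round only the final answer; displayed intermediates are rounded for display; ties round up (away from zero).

class = single-mesh tooth geometry [involute pair 65T × 55T, m = 3.868]
base radii: r_b1 = 119.076617, r_b2 = 100.757138
tip radii: r_a1 = 128.100424, r_a2 = 109.247792
inv(α') = inv(18.696°) + 2·(-0.382-0.256)·tan α/(65+55) = 0.00849840  ⇒  α' = 16.67067°
a' = a·cos α / cos α' = 232.0800·cos 18.696°/cos 16.67067° = 229.478873
action lengths: √(r_a1²−r_b1²) = 47.227934, √(r_a2²−r_b2²) = 42.226523
base pitch p_b = π·m·cos α = 11.510469
CR = (47.227934 + 42.226523 − 229.478873·sin 16.67067°)/11.510469 = 2.052377
contact ratio ≈ 2.0524

2.0524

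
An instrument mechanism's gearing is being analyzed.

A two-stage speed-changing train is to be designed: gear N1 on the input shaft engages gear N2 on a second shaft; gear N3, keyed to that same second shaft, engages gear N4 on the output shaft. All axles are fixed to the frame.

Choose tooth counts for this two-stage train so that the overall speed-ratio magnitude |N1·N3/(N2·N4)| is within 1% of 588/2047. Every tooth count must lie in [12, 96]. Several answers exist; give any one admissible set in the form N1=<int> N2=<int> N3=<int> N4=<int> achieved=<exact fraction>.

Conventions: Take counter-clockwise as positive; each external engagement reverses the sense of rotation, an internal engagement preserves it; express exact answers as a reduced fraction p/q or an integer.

design class (target 588/2047): fixed-axis compound train
target = 588/2047 in lowest terms: an exact hit needs N1·N3 = k·588 and N2·N4 = k·2047 for one integer k, every count in [12, 96]; additionally prefer no 1:1 stage (N1 ≠ N2, N3 ≠ N4)
k = 1: N1·N3 = 588 = 12·49, N2·N4 = 2047 = 23·89
achieved = 12·49/(23·89) = 588/2047; |achieved − target| = 0 ≤ 147/51175 ✓

N1=12 N2=23 N3=49 N4=89 achieved=588/2047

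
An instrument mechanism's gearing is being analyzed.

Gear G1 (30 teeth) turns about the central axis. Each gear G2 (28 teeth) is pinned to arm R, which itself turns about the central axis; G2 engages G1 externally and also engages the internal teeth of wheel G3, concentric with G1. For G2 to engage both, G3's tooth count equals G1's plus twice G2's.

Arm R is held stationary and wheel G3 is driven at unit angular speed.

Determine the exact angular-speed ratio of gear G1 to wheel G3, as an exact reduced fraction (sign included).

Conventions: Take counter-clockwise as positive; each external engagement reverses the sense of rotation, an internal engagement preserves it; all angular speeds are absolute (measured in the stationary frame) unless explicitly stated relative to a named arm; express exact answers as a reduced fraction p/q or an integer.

-43/15

topology: planetary set — G1 30T / G2 28T / G3 86T, arm = carrier (Willis)
ring teeth: 30 + 2·28 = 86
30(ω_sun−ω_arm) = −86(ω_ring−ω_arm),  ω_arm = 0, ω_ring = 1
ω_sun = 0 − (86/30)(1−0) = -43/15
ω_out/ω_in = -43/15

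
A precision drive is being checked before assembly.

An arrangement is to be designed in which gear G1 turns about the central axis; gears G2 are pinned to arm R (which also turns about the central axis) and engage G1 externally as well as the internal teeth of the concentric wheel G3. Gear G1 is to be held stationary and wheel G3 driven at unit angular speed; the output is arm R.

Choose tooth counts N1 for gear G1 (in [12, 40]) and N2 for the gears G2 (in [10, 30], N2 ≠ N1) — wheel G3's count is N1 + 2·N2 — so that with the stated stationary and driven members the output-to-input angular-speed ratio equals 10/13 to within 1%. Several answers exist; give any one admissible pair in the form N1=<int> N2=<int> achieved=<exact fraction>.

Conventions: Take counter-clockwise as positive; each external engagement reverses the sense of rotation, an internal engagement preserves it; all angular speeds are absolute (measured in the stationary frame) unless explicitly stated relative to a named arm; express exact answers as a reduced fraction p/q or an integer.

planetary set to be sized for 10/13 (Willis relation)
Willis with ω_sun = 0: ω_arm/ω_ring = N3/(N1+N3); set equal to 10/13  ⇒  N3/N1 = (10/13)/(1 − 10/13) = 10/3
N3 = N1 + 2·N2  ⇒  N2/N1 = (N3/N1 − 1)/2 = (10/3 − 1)/2 = 7/6
smallest multiple with N1 ≥ 12 and N2 ≥ 10: k = 2  ⇒  N1 = 2·6 = 12, N2 = 2·7 = 14 (N1 ≤ 40, N2 ≤ 30, N2 ≠ N1 ✓), N3 = 12 + 2·14 = 40
check: N3/(N1+N3) with N1 = 12, N3 = 40 gives 10/13; |achieved − target| = 0 ≤ 1/130 ✓

N1=12 N2=14 achieved=10/13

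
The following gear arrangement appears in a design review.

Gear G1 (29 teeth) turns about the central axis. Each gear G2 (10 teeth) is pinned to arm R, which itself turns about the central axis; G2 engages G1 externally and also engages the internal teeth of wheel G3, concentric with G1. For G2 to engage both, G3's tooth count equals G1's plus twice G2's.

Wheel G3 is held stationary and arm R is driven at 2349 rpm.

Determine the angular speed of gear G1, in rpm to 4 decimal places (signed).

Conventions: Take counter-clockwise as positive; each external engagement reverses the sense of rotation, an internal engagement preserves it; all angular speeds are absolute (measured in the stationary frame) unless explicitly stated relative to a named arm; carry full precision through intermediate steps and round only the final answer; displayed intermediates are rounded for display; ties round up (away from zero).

class = planetary set [G3 = 29+2·10 = 49; Willis about the carrier]
normalise by the input: solve with ω_arm = 1, then scale by 2349 rpm
ring teeth: 29 + 2·10 = 49
29(ω_sun−ω_arm) = −49(ω_ring−ω_arm),  ω_ring = 0, ω_arm = 1
ω_sun = 1 − (49/29)(0−1) = 78/29
scale: ω_sun = 78/29 × 2349 rpm = +6318.0000 rpm

+6318.0000 rpm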